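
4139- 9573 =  - 5434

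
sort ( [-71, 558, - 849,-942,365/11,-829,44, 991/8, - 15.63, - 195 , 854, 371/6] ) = [ - 942,-849, - 829, - 195,-71, - 15.63,365/11,44 , 371/6, 991/8,558, 854 ] 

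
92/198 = 46/99 = 0.46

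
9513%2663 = 1524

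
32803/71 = 462 + 1/71=462.01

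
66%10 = 6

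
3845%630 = 65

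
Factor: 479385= 3^3*5^1*53^1*67^1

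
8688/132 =65 + 9/11 = 65.82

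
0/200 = 0 = 0.00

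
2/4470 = 1/2235 = 0.00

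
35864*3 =107592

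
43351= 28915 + 14436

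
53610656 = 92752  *578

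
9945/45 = 221 = 221.00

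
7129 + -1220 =5909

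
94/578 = 47/289=0.16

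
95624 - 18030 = 77594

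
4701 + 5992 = 10693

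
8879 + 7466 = 16345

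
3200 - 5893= -2693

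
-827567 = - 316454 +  - 511113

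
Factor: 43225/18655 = 95/41= 5^1*19^1 * 41^( - 1 )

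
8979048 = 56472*159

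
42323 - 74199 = - 31876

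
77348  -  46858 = 30490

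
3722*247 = 919334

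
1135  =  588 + 547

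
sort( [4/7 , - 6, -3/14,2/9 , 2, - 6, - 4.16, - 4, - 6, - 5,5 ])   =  [ - 6,-6, - 6, - 5, - 4.16, - 4, - 3/14, 2/9,4/7,2,5]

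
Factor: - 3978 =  -2^1 *3^2*13^1*17^1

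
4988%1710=1568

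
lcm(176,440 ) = 880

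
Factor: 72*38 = 2736= 2^4*3^2*19^1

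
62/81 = 62/81 = 0.77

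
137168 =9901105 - 9763937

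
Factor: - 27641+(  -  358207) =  - 385848= - 2^3*3^2  *23^1 *233^1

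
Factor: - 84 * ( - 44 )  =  2^4*3^1*7^1*11^1 = 3696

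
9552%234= 192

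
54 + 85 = 139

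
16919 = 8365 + 8554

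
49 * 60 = 2940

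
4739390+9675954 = 14415344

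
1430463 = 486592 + 943871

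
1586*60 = 95160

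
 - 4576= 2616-7192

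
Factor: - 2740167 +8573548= 313^1*18637^1  =  5833381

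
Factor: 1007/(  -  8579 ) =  - 19^1*23^( - 1)*53^1*373^( - 1 )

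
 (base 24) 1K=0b101100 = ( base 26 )1I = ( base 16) 2c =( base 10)44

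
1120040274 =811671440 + 308368834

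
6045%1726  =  867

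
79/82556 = 79/82556  =  0.00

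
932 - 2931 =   -  1999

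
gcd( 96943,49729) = 1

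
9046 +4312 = 13358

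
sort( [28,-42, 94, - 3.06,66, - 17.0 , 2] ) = [-42,  -  17.0,-3.06,2, 28,66 , 94]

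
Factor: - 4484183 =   -  11^1 * 29^1*14057^1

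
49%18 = 13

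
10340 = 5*2068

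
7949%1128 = 53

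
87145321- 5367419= 81777902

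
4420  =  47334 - 42914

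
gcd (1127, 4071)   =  23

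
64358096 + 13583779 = 77941875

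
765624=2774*276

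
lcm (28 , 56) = 56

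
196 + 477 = 673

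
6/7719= 2/2573=0.00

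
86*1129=97094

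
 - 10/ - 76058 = 5/38029=0.00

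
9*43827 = 394443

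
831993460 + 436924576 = 1268918036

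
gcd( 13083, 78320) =89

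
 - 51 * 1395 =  - 71145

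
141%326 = 141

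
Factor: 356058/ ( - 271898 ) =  - 3^2 * 11^( - 1 ) * 17^ ( - 1 )*131^1*151^1 * 727^( - 1 ) = -178029/135949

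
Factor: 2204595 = 3^2*5^1*48991^1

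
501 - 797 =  - 296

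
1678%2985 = 1678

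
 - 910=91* (- 10)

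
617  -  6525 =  - 5908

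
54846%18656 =17534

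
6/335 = 6/335 = 0.02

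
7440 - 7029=411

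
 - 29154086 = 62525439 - 91679525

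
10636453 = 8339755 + 2296698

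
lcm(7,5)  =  35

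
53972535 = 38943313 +15029222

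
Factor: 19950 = 2^1*3^1* 5^2 * 7^1*19^1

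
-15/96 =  - 5/32 = - 0.16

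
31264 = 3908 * 8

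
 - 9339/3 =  - 3113 = -  3113.00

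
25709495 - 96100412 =-70390917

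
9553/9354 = 9553/9354 = 1.02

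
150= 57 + 93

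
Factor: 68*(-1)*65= - 2^2*5^1*13^1*17^1  =  -  4420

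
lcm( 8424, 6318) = 25272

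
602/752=301/376 = 0.80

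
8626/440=19 + 133/220 = 19.60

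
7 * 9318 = 65226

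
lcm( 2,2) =2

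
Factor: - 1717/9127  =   - 17^1*101^1 * 9127^( -1)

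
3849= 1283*3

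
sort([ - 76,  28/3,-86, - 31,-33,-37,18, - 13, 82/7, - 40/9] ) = [-86, - 76, - 37,-33, - 31,- 13 , - 40/9,28/3, 82/7, 18] 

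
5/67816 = 5/67816= 0.00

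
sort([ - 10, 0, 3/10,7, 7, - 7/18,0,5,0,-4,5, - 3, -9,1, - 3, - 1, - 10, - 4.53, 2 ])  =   [ - 10, - 10, - 9, - 4.53,-4, - 3, - 3, - 1,-7/18,  0, 0, 0, 3/10, 1,  2, 5, 5,7, 7]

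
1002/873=1 + 43/291 = 1.15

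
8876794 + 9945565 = 18822359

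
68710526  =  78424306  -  9713780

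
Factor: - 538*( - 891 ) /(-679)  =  -2^1*3^4*7^( - 1)*11^1*97^(-1 )*269^1=-479358/679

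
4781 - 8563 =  - 3782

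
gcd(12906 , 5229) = 9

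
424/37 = 424/37 = 11.46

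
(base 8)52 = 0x2a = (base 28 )1E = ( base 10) 42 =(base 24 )1i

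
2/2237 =2/2237=0.00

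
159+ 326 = 485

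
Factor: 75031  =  11^1*19^1*359^1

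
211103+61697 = 272800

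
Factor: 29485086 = 2^1*3^1*83^1*59207^1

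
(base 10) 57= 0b111001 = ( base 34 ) 1n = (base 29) 1S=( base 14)41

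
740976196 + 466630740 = 1207606936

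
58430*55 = 3213650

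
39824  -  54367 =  - 14543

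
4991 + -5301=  - 310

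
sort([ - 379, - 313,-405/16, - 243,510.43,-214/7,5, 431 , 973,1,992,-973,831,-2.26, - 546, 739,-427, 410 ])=[  -  973 , - 546, - 427,  -  379,-313, - 243, -214/7,-405/16, - 2.26,  1,5,410,431,510.43, 739,  831, 973, 992 ] 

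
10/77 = 10/77 = 0.13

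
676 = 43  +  633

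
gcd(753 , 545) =1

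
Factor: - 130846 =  - 2^1*65423^1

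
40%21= 19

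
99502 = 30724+68778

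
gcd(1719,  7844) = 1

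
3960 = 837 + 3123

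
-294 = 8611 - 8905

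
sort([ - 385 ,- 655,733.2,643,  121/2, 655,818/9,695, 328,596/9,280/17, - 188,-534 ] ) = [ - 655, - 534,- 385 , - 188,280/17,121/2, 596/9, 818/9,328,643,655,695,733.2] 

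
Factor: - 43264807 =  - 907^1*47701^1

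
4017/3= 1339 = 1339.00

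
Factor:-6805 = - 5^1*1361^1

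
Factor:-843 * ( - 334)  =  281562 = 2^1*3^1*167^1*281^1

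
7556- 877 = 6679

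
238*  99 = 23562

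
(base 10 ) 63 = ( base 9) 70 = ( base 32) 1V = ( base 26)2b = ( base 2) 111111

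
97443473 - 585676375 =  - 488232902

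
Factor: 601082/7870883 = 2^1*19^( - 2)*23^1 * 73^1 * 179^1*21803^( - 1)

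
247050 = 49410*5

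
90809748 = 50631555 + 40178193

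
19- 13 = 6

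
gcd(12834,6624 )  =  414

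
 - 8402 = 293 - 8695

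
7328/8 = 916 = 916.00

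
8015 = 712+7303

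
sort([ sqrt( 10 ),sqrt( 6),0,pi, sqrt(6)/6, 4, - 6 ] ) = [ - 6,0,sqrt( 6)/6,sqrt( 6), pi,sqrt( 10),4] 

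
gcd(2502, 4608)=18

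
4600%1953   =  694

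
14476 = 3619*4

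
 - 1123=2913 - 4036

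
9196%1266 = 334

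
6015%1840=495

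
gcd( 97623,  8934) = 3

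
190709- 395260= - 204551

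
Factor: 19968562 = 2^1*2371^1 * 4211^1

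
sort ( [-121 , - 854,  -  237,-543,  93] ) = [ - 854,-543, - 237,-121,93]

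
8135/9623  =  8135/9623=0.85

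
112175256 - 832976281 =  -720801025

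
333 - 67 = 266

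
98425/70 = 1406 + 1/14 = 1406.07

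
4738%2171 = 396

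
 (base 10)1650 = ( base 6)11350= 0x672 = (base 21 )3FC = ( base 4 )121302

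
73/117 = 73/117 = 0.62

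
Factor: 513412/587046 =256706/293523 = 2^1*3^( - 1)* 37^1*3469^1*97841^(  -  1 )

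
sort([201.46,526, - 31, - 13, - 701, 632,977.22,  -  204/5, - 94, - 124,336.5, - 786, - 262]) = [ - 786, - 701,-262, - 124, - 94, - 204/5 ,- 31, - 13, 201.46,336.5 , 526, 632, 977.22]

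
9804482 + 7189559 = 16994041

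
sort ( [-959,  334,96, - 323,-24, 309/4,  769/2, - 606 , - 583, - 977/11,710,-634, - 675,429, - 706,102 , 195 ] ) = [-959,-706,-675,-634,-606, - 583, - 323,-977/11, - 24,  309/4 , 96,  102, 195, 334, 769/2,429,710] 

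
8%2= 0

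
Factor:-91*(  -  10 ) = 2^1*5^1*7^1*13^1 = 910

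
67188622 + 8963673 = 76152295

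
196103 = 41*4783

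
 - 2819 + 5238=2419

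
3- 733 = -730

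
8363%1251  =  857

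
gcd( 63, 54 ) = 9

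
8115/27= 2705/9 = 300.56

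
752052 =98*7674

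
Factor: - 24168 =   -  2^3 * 3^1*19^1*53^1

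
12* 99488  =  1193856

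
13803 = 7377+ 6426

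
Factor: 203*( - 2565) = -3^3 * 5^1*7^1 *19^1*29^1 = - 520695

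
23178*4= 92712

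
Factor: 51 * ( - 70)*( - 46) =164220 = 2^2*3^1*5^1 * 7^1*17^1 * 23^1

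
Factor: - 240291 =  - 3^2*26699^1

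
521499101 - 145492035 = 376007066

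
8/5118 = 4/2559 = 0.00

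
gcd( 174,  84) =6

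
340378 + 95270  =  435648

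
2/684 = 1/342=0.00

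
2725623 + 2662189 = 5387812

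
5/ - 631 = - 5/631 = - 0.01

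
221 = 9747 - 9526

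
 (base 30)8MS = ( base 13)378a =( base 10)7888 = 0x1ED0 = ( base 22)g6c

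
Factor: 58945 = 5^1 * 11789^1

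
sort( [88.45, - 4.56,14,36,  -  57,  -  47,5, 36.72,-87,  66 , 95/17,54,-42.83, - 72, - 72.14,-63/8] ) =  [  -  87 ,  -  72.14, - 72, - 57, - 47,  -  42.83, - 63/8,  -  4.56,5,95/17,14, 36, 36.72, 54,66, 88.45]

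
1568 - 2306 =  - 738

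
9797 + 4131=13928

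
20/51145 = 4/10229 = 0.00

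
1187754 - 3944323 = - 2756569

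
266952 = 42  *6356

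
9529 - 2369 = 7160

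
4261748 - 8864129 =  -4602381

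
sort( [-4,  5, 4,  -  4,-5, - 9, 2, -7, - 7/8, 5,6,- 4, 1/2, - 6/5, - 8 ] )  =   [ - 9 ,- 8,-7, - 5, - 4,-4, - 4 ,-6/5, - 7/8, 1/2, 2,4, 5, 5, 6] 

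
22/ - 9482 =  - 1+430/431  =  - 0.00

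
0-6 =- 6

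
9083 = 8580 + 503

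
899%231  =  206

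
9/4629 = 3/1543 = 0.00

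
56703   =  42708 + 13995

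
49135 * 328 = 16116280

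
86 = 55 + 31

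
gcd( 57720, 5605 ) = 5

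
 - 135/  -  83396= 135/83396 = 0.00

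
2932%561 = 127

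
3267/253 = 12 + 21/23 = 12.91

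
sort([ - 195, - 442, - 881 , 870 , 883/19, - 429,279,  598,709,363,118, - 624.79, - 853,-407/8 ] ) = [ - 881, - 853, - 624.79,-442, - 429, - 195, - 407/8, 883/19, 118,  279,363, 598,709,870] 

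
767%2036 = 767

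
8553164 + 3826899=12380063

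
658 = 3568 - 2910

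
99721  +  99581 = 199302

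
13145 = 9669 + 3476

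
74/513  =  74/513 = 0.14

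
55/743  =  55/743  =  0.07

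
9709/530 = 9709/530 = 18.32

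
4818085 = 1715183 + 3102902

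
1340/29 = 1340/29 = 46.21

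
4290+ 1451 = 5741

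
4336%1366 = 238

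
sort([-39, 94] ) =[ - 39, 94] 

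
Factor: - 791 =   -  7^1*113^1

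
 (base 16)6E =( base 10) 110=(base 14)7c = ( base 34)38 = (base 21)55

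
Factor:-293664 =  -  2^5*3^1*7^1 * 19^1*23^1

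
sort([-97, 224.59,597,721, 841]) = [- 97,224.59,597,721,841 ]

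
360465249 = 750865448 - 390400199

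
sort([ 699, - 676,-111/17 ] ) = [ - 676, - 111/17 , 699]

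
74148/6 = 12358 = 12358.00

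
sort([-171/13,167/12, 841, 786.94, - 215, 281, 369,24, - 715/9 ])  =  [ - 215,-715/9, - 171/13,167/12,  24, 281, 369, 786.94,841 ]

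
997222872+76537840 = 1073760712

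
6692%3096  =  500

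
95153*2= 190306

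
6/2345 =6/2345 = 0.00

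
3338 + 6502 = 9840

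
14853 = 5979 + 8874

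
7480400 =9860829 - 2380429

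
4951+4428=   9379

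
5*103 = 515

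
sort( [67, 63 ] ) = [63, 67]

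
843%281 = 0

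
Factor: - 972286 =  - 2^1 * 7^1*37^1*1877^1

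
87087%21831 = 21594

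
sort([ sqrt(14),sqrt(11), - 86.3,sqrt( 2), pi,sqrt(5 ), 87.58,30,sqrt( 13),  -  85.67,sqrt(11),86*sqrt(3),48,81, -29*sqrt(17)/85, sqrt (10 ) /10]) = [-86.3, -85.67,-29*sqrt(17 ) /85,sqrt(10 ) /10 , sqrt( 2 ),sqrt(5) , pi,  sqrt(11) , sqrt(11),sqrt( 13),sqrt ( 14 ) , 30,48,81,87.58,86*sqrt(3 ) ] 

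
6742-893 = 5849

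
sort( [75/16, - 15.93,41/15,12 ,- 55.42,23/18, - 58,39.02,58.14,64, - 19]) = [ - 58 , - 55.42, - 19,-15.93 , 23/18, 41/15,75/16, 12, 39.02,58.14, 64]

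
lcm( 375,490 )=36750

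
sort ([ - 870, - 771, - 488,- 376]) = [ - 870, - 771, - 488,-376 ]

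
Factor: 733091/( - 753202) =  - 2^( - 1 )*29^1*1487^1 * 22153^ ( - 1) = - 43123/44306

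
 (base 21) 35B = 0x59f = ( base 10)1439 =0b10110011111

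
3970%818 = 698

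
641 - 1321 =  - 680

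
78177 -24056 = 54121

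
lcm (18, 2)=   18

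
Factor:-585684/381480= - 261/170 = - 2^(-1)*3^2*5^( - 1) *17^( - 1 )*29^1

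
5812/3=5812/3 = 1937.33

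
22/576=11/288 = 0.04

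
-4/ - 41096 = 1/10274 = 0.00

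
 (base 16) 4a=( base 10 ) 74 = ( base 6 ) 202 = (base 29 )2g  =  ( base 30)2e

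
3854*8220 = 31679880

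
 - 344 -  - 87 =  - 257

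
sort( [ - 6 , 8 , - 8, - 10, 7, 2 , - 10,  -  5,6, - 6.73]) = [ - 10, - 10, - 8, - 6.73, - 6, - 5, 2,6, 7, 8] 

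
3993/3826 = 3993/3826 = 1.04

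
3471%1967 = 1504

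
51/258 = 17/86 = 0.20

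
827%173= 135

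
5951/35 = 170 + 1/35 = 170.03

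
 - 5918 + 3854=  - 2064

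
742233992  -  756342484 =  - 14108492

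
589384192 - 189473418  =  399910774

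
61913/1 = 61913 = 61913.00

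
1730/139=1730/139  =  12.45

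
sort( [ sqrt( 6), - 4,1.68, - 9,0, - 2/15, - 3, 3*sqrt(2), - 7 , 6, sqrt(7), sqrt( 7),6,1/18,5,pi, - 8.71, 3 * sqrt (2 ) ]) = [  -  9, - 8.71, - 7, - 4,-3, - 2/15, 0, 1/18, 1.68,sqrt(6),sqrt (7 ),sqrt( 7 ) , pi , 3*sqrt (2),3*sqrt (2 ),5,6,6] 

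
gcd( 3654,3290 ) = 14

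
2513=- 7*( - 359)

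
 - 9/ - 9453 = 3/3151  =  0.00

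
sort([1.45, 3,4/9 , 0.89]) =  [ 4/9,0.89 , 1.45, 3]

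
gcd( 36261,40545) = 153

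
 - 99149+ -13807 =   -  112956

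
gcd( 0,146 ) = 146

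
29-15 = 14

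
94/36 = 2 + 11/18   =  2.61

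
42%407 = 42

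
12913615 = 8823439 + 4090176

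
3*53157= 159471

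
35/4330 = 7/866 = 0.01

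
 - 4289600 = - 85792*50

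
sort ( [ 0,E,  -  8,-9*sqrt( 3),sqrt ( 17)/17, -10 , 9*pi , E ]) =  [ -9*sqrt( 3 ), - 10 , - 8,0,sqrt( 17 ) /17,E,E, 9* pi]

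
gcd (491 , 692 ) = 1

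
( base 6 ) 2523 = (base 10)627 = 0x273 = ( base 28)mb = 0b1001110011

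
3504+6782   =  10286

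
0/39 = 0=0.00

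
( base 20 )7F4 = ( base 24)598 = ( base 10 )3104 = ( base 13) 154A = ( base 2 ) 110000100000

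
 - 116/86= - 2 + 28/43 = - 1.35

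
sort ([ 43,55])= [ 43,  55]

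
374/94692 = 187/47346 = 0.00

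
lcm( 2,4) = 4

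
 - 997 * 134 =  - 133598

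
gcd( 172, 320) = 4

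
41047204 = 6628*6193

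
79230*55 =4357650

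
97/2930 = 97/2930 = 0.03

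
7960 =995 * 8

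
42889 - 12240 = 30649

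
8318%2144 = 1886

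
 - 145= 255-400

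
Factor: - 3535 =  - 5^1*7^1*101^1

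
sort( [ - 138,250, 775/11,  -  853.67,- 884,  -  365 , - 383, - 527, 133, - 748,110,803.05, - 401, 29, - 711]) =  [ - 884, - 853.67 ,  -  748,-711, - 527, - 401,  -  383, - 365,  -  138, 29,775/11,110,133 , 250,803.05 ]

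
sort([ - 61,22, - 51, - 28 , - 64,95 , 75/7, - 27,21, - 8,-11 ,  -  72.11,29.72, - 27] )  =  [ - 72.11, - 64, -61, - 51, - 28, - 27, - 27, - 11, - 8,75/7, 21,22,29.72,95]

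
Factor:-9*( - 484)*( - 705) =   -  3070980 = - 2^2*3^3 * 5^1* 11^2 * 47^1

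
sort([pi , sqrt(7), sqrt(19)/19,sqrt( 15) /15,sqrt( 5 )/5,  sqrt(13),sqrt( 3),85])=[ sqrt(19) /19  ,  sqrt( 15) /15,sqrt( 5 ) /5,sqrt(3),sqrt( 7 ),pi,sqrt( 13),85] 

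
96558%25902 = 18852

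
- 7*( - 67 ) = 469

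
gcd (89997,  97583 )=1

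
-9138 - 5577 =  - 14715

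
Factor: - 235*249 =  - 3^1*5^1*47^1  *  83^1 = -  58515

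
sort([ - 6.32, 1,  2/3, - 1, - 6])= [-6.32, - 6 , - 1,2/3, 1]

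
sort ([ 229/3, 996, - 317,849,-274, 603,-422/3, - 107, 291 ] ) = [ - 317, - 274, - 422/3,- 107, 229/3,291, 603, 849, 996 ] 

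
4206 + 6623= 10829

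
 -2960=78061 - 81021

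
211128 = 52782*4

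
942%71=19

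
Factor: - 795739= - 7^1*19^1*31^1*193^1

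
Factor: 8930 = 2^1*5^1*19^1*47^1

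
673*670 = 450910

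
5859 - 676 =5183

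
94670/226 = 418 + 101/113   =  418.89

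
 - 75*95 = -7125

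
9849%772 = 585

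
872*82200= 71678400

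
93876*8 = 751008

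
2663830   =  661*4030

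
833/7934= 833/7934 = 0.10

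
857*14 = 11998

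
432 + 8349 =8781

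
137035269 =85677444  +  51357825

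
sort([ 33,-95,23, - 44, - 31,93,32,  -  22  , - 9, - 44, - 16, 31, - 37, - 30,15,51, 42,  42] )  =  [ - 95, - 44, - 44,-37, - 31, - 30,-22,- 16,- 9, 15,23, 31, 32,33, 42, 42,51,  93]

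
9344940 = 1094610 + 8250330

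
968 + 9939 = 10907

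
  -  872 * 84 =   -  73248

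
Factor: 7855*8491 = 5^1* 7^1*1213^1 * 1571^1= 66696805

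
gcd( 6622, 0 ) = 6622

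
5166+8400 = 13566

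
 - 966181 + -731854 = - 1698035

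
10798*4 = 43192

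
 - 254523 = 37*(-6879) 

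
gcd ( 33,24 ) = 3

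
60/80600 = 3/4030 = 0.00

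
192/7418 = 96/3709 = 0.03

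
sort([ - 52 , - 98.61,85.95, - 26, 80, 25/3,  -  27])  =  [ - 98.61,  -  52, - 27 , - 26, 25/3,80,85.95]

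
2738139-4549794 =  -1811655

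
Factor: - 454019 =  - 17^2*1571^1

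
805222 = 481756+323466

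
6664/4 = 1666 = 1666.00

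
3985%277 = 107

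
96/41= 2  +  14/41  =  2.34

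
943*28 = 26404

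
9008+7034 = 16042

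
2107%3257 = 2107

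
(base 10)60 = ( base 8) 74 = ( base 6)140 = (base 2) 111100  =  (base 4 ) 330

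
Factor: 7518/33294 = 7/31 =7^1 * 31^( - 1 )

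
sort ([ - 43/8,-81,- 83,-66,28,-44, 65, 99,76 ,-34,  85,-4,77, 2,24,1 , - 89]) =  [-89,-83,-81, - 66, - 44 ,-34, - 43/8, - 4,1 , 2 , 24,28,  65, 76,77,85,99] 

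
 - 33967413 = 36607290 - 70574703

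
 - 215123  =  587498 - 802621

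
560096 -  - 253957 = 814053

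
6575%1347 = 1187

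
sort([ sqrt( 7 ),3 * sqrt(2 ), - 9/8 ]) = [ - 9/8,sqrt( 7),  3 *sqrt(2) ]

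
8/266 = 4/133 = 0.03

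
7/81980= 7/81980 = 0.00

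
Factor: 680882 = 2^1*61^1*5581^1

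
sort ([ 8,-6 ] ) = [-6 , 8 ]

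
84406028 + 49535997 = 133942025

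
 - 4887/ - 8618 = 4887/8618 = 0.57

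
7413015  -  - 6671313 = 14084328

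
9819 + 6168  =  15987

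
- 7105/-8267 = 1015/1181 =0.86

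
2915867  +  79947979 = 82863846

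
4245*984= 4177080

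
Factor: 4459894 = 2^1*331^1 * 6737^1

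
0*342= 0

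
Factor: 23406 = 2^1*3^1*47^1 * 83^1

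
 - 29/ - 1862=29/1862 = 0.02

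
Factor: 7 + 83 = 90 =2^1 * 3^2*5^1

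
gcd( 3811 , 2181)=1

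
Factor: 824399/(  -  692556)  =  -2^( - 2 )*3^( - 1 )*57713^( - 1)*824399^1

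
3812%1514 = 784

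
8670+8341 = 17011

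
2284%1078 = 128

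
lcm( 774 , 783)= 67338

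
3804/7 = 3804/7 = 543.43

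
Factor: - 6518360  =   - 2^3*5^1* 89^1*1831^1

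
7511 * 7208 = 54139288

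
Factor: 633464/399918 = 2^2*3^(- 1 )*13^1*6091^1*66653^( - 1)=316732/199959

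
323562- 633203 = - 309641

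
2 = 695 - 693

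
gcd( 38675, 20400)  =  425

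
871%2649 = 871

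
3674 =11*334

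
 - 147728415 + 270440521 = 122712106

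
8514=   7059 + 1455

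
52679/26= 52679/26  =  2026.12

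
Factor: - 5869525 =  - 5^2*234781^1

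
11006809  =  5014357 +5992452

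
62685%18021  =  8622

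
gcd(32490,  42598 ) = 722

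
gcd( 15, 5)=5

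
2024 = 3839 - 1815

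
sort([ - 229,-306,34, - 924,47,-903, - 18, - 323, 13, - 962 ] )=[-962, -924, - 903, - 323, - 306  , - 229, -18,13, 34,  47 ] 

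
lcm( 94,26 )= 1222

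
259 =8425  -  8166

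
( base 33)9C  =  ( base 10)309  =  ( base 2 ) 100110101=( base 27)BC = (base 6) 1233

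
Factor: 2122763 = 337^1 * 6299^1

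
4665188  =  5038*926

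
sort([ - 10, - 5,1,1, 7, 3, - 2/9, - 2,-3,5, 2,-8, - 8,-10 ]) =[ - 10, - 10, - 8,-8, - 5, - 3, - 2,  -  2/9,  1, 1, 2,3, 5,7 ]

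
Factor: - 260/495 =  - 2^2*3^ ( - 2 )*11^( - 1)*13^1 = -  52/99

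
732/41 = 732/41 = 17.85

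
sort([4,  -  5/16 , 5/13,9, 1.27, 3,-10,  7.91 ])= [ - 10, - 5/16 , 5/13,1.27, 3, 4,7.91,9] 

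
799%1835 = 799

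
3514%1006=496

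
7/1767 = 7/1767= 0.00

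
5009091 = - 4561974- - 9571065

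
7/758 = 7/758 = 0.01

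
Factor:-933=-3^1*311^1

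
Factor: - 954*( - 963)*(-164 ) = - 150667128 = - 2^3*3^4*41^1 * 53^1 * 107^1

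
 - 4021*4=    - 16084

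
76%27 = 22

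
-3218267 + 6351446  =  3133179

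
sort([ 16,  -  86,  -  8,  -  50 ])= [  -  86, - 50, - 8, 16 ] 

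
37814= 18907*2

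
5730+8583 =14313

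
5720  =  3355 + 2365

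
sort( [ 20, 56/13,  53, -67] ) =[ - 67,56/13, 20,53 ]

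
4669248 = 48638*96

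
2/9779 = 2/9779=0.00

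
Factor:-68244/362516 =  - 141/749 = - 3^1*7^( - 1)*47^1*107^( - 1)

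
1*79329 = 79329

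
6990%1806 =1572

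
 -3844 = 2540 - 6384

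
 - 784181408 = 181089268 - 965270676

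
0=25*0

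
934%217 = 66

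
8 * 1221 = 9768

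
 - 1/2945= -1 + 2944/2945 = - 0.00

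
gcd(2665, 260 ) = 65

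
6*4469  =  26814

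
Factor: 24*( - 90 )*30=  - 64800=-2^5*3^4 * 5^2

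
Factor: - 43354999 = - 41^1*269^1*3931^1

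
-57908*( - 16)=926528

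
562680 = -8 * ( - 70335)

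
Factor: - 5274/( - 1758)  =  3^1 = 3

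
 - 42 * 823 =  - 34566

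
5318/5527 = 5318/5527 =0.96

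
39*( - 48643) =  - 1897077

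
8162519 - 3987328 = 4175191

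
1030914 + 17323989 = 18354903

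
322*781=251482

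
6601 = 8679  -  2078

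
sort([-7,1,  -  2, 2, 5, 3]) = [ - 7, - 2,1, 2,  3, 5 ] 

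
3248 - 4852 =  - 1604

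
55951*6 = 335706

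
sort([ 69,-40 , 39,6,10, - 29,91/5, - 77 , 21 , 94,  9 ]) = [ - 77,- 40, - 29, 6,9,10,91/5,21 , 39,69,94 ]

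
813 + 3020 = 3833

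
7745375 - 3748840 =3996535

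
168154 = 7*24022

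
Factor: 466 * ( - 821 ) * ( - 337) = 128931482 = 2^1*233^1 * 337^1*821^1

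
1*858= 858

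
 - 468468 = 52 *(-9009)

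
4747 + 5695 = 10442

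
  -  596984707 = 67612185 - 664596892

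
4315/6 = 719+1/6  =  719.17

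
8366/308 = 27  +  25/154 = 27.16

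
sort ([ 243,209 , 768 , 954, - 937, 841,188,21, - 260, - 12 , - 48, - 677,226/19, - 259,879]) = [  -  937, - 677, - 260 , -259, - 48, - 12, 226/19,21, 188,209,243,768, 841,879,954]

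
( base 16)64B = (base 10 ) 1611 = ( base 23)311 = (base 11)1235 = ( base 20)40B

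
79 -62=17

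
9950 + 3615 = 13565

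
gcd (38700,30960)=7740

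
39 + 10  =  49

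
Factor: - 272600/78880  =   -235/68 = - 2^(- 2 )*5^1 * 17^(-1 )*47^1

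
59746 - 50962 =8784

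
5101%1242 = 133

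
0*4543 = 0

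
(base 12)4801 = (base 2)1111110000001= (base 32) 7s1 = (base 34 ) 6X7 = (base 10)8065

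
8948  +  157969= 166917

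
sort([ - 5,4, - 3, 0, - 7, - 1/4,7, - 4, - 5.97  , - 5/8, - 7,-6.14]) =[ - 7, - 7, - 6.14, - 5.97, - 5, - 4, - 3,-5/8, - 1/4, 0, 4,  7]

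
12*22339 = 268068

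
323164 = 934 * 346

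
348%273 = 75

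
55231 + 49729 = 104960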